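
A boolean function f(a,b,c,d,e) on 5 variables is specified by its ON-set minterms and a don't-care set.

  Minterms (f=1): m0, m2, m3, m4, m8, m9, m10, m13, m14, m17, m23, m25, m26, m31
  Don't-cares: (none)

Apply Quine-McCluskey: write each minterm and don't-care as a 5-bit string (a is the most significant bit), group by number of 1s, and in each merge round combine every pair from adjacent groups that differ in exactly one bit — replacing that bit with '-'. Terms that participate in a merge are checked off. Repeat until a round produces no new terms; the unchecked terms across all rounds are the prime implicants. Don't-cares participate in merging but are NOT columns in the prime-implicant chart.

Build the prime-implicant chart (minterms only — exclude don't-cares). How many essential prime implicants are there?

size-2^0 implicants → 00000(✓)  00010(✓)  00011(✓)  00100(✓)  01000(✓)  01001(✓)  01010(✓)  01101(✓)  01110(✓)  10001(✓)  10111(✓)  11001(✓)  11010(✓)  11111(✓)
size-2^1 implicants → -1001  -1010  0-000(✓)  0-010(✓)  00-00  000-0(✓)  0001-  01-01  01-10  010-0(✓)  0100-  1-001  1-111
size-2^2 implicants → 0-0-0
Unchecked terms (primes): -1001, -1010, 0-0-0, 00-00, 0001-, 01-01, 01-10, 0100-, 1-001, 1-111
Minterm coverage:
  m0 ⊆ 0-0-0,00-00
  m2 ⊆ 0-0-0,0001-
  m3 ⊆ 0001- [E]
  m4 ⊆ 00-00 [E]
  m8 ⊆ 0-0-0,0100-
  m9 ⊆ -1001,01-01,0100-
  m10 ⊆ -1010,0-0-0,01-10
  m13 ⊆ 01-01 [E]
  m14 ⊆ 01-10 [E]
  m17 ⊆ 1-001 [E]
  m23 ⊆ 1-111 [E]
  m25 ⊆ -1001,1-001
  m26 ⊆ -1010 [E]
  m31 ⊆ 1-111 [E]
E = {-1010, 00-00, 0001-, 01-01, 01-10, 1-001, 1-111}

7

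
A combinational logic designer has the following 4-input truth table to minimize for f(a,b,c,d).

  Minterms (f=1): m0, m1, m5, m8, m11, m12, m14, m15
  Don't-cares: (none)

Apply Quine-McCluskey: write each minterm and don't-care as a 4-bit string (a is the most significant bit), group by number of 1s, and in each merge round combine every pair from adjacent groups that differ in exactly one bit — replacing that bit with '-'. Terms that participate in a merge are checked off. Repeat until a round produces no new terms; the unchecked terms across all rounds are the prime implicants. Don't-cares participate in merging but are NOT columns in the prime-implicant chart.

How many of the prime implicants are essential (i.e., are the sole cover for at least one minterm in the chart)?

[col 0] 0000*, 0001*, 0101*, 1000*, 1011*, 1100*, 1110*, 1111*
[col 1] -000, 0-01, 000-, 1-00, 1-11, 11-0, 111-
Prime implicants: -000, 0-01, 000-, 1-00, 1-11, 11-0, 111-
PI chart (minterm → PIs covering it):
  0 | -000,000-
  1 | 0-01,000-
  5 | 0-01  (sole → essential)
  8 | -000,1-00
  11 | 1-11  (sole → essential)
  12 | 1-00,11-0
  14 | 11-0,111-
  15 | 1-11,111-
Essential prime implicants: 0-01, 1-11

2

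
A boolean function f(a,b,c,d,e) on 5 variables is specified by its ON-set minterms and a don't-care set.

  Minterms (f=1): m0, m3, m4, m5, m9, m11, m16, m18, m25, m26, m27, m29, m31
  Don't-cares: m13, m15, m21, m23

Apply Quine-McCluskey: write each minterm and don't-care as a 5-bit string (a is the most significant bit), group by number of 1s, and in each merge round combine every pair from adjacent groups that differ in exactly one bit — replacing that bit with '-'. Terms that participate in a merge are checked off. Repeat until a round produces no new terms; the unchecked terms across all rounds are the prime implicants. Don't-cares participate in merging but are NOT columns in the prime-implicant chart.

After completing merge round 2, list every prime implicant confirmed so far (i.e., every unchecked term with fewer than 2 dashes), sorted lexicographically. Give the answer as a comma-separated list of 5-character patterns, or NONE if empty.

-0000, 0-011, 00-00, 0010-, 1-010, 100-0, 1101-

[col 0] 00000*, 00011*, 00100*, 00101*, 01001*, 01011*, 01101*, 01111*, 10000*, 10010*, 10101*, 10111*, 11001*, 11010*, 11011*, 11101*, 11111*
[col 1] -0000, -0101*, -1001*, -1011*, -1101*, -1111*, 0-011, 0-101*, 00-00, 0010-, 01-01*, 01-11*, 010-1*, 011-1*, 1-010, 1-101*, 1-111*, 100-0, 101-1*, 11-01*, 11-11*, 110-1*, 1101-, 111-1*
[col 2] --101, -1-01*, -1-11*, -10-1*, -11-1*, 01--1*, 1-1-1, 11--1*
[col 3] -1--1
Prime implicants: --101, -0000, -1--1, 0-011, 00-00, 0010-, 1-010, 1-1-1, 100-0, 1101-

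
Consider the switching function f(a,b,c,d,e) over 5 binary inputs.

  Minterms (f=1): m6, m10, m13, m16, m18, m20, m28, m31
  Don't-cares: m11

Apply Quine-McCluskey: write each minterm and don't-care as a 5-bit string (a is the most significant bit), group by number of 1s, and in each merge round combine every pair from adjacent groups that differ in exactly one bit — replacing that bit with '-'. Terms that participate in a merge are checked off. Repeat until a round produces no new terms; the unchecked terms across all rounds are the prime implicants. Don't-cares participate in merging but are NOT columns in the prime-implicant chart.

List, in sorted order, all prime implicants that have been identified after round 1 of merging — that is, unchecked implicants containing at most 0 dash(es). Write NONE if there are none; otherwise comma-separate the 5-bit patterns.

00110, 01101, 11111

Round 0: 00110 01010✓ 01011✓ 01101 10000✓ 10010✓ 10100✓ 11100✓ 11111
Round 1: 0101- 1-100 10-00 100-0
PIs = {00110, 0101-, 01101, 1-100, 10-00, 100-0, 11111}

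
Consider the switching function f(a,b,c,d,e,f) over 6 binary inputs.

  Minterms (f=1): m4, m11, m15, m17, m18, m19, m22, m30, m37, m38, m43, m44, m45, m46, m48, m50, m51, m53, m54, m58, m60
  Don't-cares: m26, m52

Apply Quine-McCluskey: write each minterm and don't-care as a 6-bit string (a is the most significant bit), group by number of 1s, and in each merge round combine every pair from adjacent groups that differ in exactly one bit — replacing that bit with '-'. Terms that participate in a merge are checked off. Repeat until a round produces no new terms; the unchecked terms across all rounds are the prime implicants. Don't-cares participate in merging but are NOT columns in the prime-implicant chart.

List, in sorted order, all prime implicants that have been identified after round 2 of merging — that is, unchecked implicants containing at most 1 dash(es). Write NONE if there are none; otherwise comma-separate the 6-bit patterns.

[col 0] 000100, 001011*, 001111*, 010001*, 010010*, 010011*, 010110*, 011010*, 011110*, 100101*, 100110*, 101011*, 101100*, 101101*, 101110*, 110000*, 110010*, 110011*, 110100*, 110101*, 110110*, 111010*, 111100*
[col 1] -01011, -10010*, -10011*, -10110*, -11010*, 001-11, 01-010*, 01-110*, 010-10*, 0100-1, 01001-*, 011-10*, 1-0101, 1-0110, 1-1100, 10-101, 10-110, 1011-0, 10110-, 11-010*, 11-100, 110-00*, 110-10*, 1100-0*, 11001-*, 1101-0*, 11010-
[col 2] -1-010, -10-10, -1001-, 01--10, 110--0
Prime implicants: -01011, -1-010, -10-10, -1001-, 000100, 001-11, 01--10, 0100-1, 1-0101, 1-0110, 1-1100, 10-101, 10-110, 1011-0, 10110-, 11-100, 110--0, 11010-

-01011, 000100, 001-11, 0100-1, 1-0101, 1-0110, 1-1100, 10-101, 10-110, 1011-0, 10110-, 11-100, 11010-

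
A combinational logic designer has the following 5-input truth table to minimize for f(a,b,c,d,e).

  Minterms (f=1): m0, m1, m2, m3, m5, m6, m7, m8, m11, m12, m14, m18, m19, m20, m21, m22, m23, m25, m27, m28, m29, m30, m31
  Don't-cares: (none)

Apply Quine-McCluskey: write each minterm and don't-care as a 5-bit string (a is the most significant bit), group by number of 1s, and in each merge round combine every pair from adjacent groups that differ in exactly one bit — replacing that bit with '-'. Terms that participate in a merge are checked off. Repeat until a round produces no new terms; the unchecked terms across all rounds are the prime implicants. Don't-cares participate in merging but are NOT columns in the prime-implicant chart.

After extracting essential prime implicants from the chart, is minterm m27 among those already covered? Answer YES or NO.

YES

size-2^0 implicants → 00000(✓)  00001(✓)  00010(✓)  00011(✓)  00101(✓)  00110(✓)  00111(✓)  01000(✓)  01011(✓)  01100(✓)  01110(✓)  10010(✓)  10011(✓)  10100(✓)  10101(✓)  10110(✓)  10111(✓)  11001(✓)  11011(✓)  11100(✓)  11101(✓)  11110(✓)  11111(✓)
size-2^1 implicants → -0010(✓)  -0011(✓)  -0101(✓)  -0110(✓)  -0111(✓)  -1011(✓)  -1100(✓)  -1110(✓)  0-000  0-011(✓)  0-110(✓)  00-01(✓)  00-10(✓)  00-11(✓)  000-0(✓)  000-1(✓)  0000-(✓)  0001-(✓)  001-1(✓)  0011-(✓)  01-00  011-0(✓)  1-011(✓)  1-100(✓)  1-101(✓)  1-110(✓)  1-111(✓)  10-10(✓)  10-11(✓)  1001-(✓)  101-0(✓)  101-1(✓)  1010-(✓)  1011-(✓)  11-01(✓)  11-11(✓)  110-1(✓)  111-0(✓)  111-1(✓)  1110-(✓)  1111-(✓)
size-2^2 implicants → --011  --110  -0-10(✓)  -0-11(✓)  -001-(✓)  -01-1  -011-(✓)  -11-0  00--1  00-1-(✓)  000--  1--11  1-1-0(✓)  1-1-1(✓)  1-10-(✓)  1-11-(✓)  10-1-(✓)  101--(✓)  11--1  111--(✓)
size-2^3 implicants → -0-1-  1-1--
Unchecked terms (primes): --011, --110, -0-1-, -01-1, -11-0, 0-000, 00--1, 000--, 01-00, 1--11, 1-1--, 11--1
Minterm coverage:
  m0 ⊆ 0-000,000--
  m1 ⊆ 00--1,000--
  m2 ⊆ -0-1-,000--
  m3 ⊆ --011,-0-1-,00--1,000--
  m5 ⊆ -01-1,00--1
  m6 ⊆ --110,-0-1-
  m7 ⊆ -0-1-,-01-1,00--1
  m8 ⊆ 0-000,01-00
  m11 ⊆ --011 [E]
  m12 ⊆ -11-0,01-00
  m14 ⊆ --110,-11-0
  m18 ⊆ -0-1- [E]
  m19 ⊆ --011,-0-1-,1--11
  m20 ⊆ 1-1-- [E]
  m21 ⊆ -01-1,1-1--
  m22 ⊆ --110,-0-1-,1-1--
  m23 ⊆ -0-1-,-01-1,1--11,1-1--
  m25 ⊆ 11--1 [E]
  m27 ⊆ --011,1--11,11--1
  m28 ⊆ -11-0,1-1--
  m29 ⊆ 1-1--,11--1
  m30 ⊆ --110,-11-0,1-1--
  m31 ⊆ 1--11,1-1--,11--1
E = {--011, -0-1-, 1-1--, 11--1}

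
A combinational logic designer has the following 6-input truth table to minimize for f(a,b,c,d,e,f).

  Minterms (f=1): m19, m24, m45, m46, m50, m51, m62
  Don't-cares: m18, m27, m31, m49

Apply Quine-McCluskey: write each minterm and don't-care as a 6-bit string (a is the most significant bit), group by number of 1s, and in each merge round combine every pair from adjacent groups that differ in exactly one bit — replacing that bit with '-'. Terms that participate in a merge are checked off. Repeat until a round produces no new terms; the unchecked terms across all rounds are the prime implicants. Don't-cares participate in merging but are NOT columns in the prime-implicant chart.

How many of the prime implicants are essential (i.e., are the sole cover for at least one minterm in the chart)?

[col 0] 010010*, 010011*, 011000, 011011*, 011111*, 101101, 101110*, 110001*, 110010*, 110011*, 111110*
[col 1] -10010*, -10011*, 01-011, 01001-*, 011-11, 1-1110, 1100-1, 11001-*
[col 2] -1001-
Prime implicants: -1001-, 01-011, 011-11, 011000, 1-1110, 101101, 1100-1
PI chart (minterm → PIs covering it):
  19 | -1001-,01-011
  24 | 011000  (sole → essential)
  45 | 101101  (sole → essential)
  46 | 1-1110  (sole → essential)
  50 | -1001-  (sole → essential)
  51 | -1001-,1100-1
  62 | 1-1110  (sole → essential)
Essential prime implicants: -1001-, 011000, 1-1110, 101101

4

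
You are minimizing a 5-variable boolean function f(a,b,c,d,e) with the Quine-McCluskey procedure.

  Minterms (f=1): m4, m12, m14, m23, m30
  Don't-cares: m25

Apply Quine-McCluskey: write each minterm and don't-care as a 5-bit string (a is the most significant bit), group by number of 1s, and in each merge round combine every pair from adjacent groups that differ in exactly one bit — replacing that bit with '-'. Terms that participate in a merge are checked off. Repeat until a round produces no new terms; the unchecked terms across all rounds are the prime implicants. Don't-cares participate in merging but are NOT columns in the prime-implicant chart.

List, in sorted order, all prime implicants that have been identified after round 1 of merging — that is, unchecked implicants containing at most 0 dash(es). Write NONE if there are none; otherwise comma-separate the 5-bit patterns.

10111, 11001

size-2^0 implicants → 00100(✓)  01100(✓)  01110(✓)  10111  11001  11110(✓)
size-2^1 implicants → -1110  0-100  011-0
Unchecked terms (primes): -1110, 0-100, 011-0, 10111, 11001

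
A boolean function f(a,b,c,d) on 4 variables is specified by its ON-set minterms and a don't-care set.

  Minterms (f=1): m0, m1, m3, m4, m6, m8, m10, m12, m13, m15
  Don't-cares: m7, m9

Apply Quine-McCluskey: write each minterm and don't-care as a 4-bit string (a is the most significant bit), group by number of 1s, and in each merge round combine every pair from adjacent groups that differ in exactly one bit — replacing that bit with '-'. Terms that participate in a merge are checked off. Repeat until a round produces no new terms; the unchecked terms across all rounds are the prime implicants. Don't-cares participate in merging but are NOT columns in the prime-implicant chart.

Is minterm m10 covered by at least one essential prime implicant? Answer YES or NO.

YES

size-2^0 implicants → 0000(✓)  0001(✓)  0011(✓)  0100(✓)  0110(✓)  0111(✓)  1000(✓)  1001(✓)  1010(✓)  1100(✓)  1101(✓)  1111(✓)
size-2^1 implicants → -000(✓)  -001(✓)  -100(✓)  -111  0-00(✓)  0-11  00-1  000-(✓)  01-0  011-  1-00(✓)  1-01(✓)  10-0  100-(✓)  11-1  110-(✓)
size-2^2 implicants → --00  -00-  1-0-
Unchecked terms (primes): --00, -00-, -111, 0-11, 00-1, 01-0, 011-, 1-0-, 10-0, 11-1
Minterm coverage:
  m0 ⊆ --00,-00-
  m1 ⊆ -00-,00-1
  m3 ⊆ 0-11,00-1
  m4 ⊆ --00,01-0
  m6 ⊆ 01-0,011-
  m8 ⊆ --00,-00-,1-0-,10-0
  m10 ⊆ 10-0 [E]
  m12 ⊆ --00,1-0-
  m13 ⊆ 1-0-,11-1
  m15 ⊆ -111,11-1
E = {10-0}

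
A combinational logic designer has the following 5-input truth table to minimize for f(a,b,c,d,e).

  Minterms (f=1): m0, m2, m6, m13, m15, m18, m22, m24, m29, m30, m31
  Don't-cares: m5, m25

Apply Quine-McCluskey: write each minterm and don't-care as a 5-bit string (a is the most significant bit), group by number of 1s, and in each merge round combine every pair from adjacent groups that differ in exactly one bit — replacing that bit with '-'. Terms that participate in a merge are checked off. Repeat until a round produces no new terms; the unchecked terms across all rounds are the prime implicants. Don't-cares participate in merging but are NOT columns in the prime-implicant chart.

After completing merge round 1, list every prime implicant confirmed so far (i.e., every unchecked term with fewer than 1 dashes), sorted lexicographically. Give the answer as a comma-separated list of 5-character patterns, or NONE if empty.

size-2^0 implicants → 00000(✓)  00010(✓)  00101(✓)  00110(✓)  01101(✓)  01111(✓)  10010(✓)  10110(✓)  11000(✓)  11001(✓)  11101(✓)  11110(✓)  11111(✓)
size-2^1 implicants → -0010(✓)  -0110(✓)  -1101(✓)  -1111(✓)  0-101  00-10(✓)  000-0  011-1(✓)  1-110  10-10(✓)  11-01  1100-  111-1(✓)  1111-
size-2^2 implicants → -0-10  -11-1
Unchecked terms (primes): -0-10, -11-1, 0-101, 000-0, 1-110, 11-01, 1100-, 1111-

NONE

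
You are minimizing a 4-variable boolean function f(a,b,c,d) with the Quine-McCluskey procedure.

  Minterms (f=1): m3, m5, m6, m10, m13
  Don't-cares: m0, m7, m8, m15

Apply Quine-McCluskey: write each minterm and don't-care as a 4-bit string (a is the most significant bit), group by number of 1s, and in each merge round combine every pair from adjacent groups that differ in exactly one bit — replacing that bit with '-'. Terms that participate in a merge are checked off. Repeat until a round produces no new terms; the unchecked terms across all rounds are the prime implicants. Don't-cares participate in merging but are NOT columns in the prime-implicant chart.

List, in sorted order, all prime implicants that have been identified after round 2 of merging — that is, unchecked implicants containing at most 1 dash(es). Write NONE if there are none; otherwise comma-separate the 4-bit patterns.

Round 0: 0000✓ 0011✓ 0101✓ 0110✓ 0111✓ 1000✓ 1010✓ 1101✓ 1111✓
Round 1: -000 -101✓ -111✓ 0-11 01-1✓ 011- 10-0 11-1✓
Round 2: -1-1
PIs = {-000, -1-1, 0-11, 011-, 10-0}

-000, 0-11, 011-, 10-0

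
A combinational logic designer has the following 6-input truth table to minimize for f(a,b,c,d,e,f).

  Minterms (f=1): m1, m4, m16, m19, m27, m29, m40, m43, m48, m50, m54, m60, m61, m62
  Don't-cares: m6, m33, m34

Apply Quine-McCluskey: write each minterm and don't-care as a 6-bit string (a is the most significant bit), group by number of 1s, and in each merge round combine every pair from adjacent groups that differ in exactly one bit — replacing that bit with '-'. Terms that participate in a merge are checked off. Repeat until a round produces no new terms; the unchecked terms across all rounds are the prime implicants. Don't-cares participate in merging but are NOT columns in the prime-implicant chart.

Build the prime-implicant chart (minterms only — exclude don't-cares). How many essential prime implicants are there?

[col 0] 000001*, 000100*, 000110*, 010000*, 010011*, 011011*, 011101*, 100001*, 100010*, 101000, 101011, 110000*, 110010*, 110110*, 111100*, 111101*, 111110*
[col 1] -00001, -10000, -11101, 0001-0, 01-011, 1-0010, 11-110, 110-10, 1100-0, 1111-0, 11110-
Prime implicants: -00001, -10000, -11101, 0001-0, 01-011, 1-0010, 101000, 101011, 11-110, 110-10, 1100-0, 1111-0, 11110-
PI chart (minterm → PIs covering it):
  1 | -00001  (sole → essential)
  4 | 0001-0  (sole → essential)
  16 | -10000  (sole → essential)
  19 | 01-011  (sole → essential)
  27 | 01-011  (sole → essential)
  29 | -11101  (sole → essential)
  40 | 101000  (sole → essential)
  43 | 101011  (sole → essential)
  48 | -10000,1100-0
  50 | 1-0010,110-10,1100-0
  54 | 11-110,110-10
  60 | 1111-0,11110-
  61 | -11101,11110-
  62 | 11-110,1111-0
Essential prime implicants: -00001, -10000, -11101, 0001-0, 01-011, 101000, 101011

7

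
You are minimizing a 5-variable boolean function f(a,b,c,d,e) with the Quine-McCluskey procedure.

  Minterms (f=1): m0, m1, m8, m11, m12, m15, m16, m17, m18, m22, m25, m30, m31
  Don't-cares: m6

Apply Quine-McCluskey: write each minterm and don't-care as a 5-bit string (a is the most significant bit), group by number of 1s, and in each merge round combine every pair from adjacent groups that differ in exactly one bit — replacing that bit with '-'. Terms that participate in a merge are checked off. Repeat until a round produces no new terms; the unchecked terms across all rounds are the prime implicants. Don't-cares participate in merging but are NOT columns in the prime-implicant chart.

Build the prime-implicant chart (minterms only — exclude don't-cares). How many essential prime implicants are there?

size-2^0 implicants → 00000(✓)  00001(✓)  00110(✓)  01000(✓)  01011(✓)  01100(✓)  01111(✓)  10000(✓)  10001(✓)  10010(✓)  10110(✓)  11001(✓)  11110(✓)  11111(✓)
size-2^1 implicants → -0000(✓)  -0001(✓)  -0110  -1111  0-000  0000-(✓)  01-00  01-11  1-001  1-110  10-10  100-0  1000-(✓)  1111-
size-2^2 implicants → -000-
Unchecked terms (primes): -000-, -0110, -1111, 0-000, 01-00, 01-11, 1-001, 1-110, 10-10, 100-0, 1111-
Minterm coverage:
  m0 ⊆ -000-,0-000
  m1 ⊆ -000- [E]
  m8 ⊆ 0-000,01-00
  m11 ⊆ 01-11 [E]
  m12 ⊆ 01-00 [E]
  m15 ⊆ -1111,01-11
  m16 ⊆ -000-,100-0
  m17 ⊆ -000-,1-001
  m18 ⊆ 10-10,100-0
  m22 ⊆ -0110,1-110,10-10
  m25 ⊆ 1-001 [E]
  m30 ⊆ 1-110,1111-
  m31 ⊆ -1111,1111-
E = {-000-, 01-00, 01-11, 1-001}

4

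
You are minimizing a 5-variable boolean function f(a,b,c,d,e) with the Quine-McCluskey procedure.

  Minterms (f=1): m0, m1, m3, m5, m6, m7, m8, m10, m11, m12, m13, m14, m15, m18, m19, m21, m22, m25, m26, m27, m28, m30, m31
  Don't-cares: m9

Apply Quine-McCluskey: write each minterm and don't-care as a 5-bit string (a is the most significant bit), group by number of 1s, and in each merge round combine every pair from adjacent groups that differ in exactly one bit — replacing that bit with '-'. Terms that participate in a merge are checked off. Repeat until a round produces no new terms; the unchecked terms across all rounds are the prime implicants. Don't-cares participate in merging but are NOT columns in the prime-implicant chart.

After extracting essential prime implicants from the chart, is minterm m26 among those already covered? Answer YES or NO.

[col 0] 00000*, 00001*, 00011*, 00101*, 00110*, 00111*, 01000*, 01001*, 01010*, 01011*, 01100*, 01101*, 01110*, 01111*, 10010*, 10011*, 10101*, 10110*, 11001*, 11010*, 11011*, 11100*, 11110*, 11111*
[col 1] -0011*, -0101, -0110*, -1001*, -1010*, -1011*, -1100*, -1110*, -1111*, 0-000*, 0-001*, 0-011*, 0-101*, 0-110*, 0-111*, 00-01*, 00-11*, 000-1*, 0000-*, 001-1*, 0011-*, 01-00*, 01-01*, 01-10*, 01-11*, 010-0*, 010-1*, 0100-*, 0101-*, 011-0*, 011-1*, 0110-*, 0111-*, 1-010*, 1-011*, 1-110*, 10-10*, 1001-*, 11-10*, 11-11*, 110-1*, 1101-*, 111-0*, 1111-*
[col 2] --011, --110, -1-10*, -1-11*, -10-1, -101-*, -11-0, -111-*, 0--01*, 0--11*, 0-0-1*, 0-00-, 0-1-1*, 0-11-, 00--1*, 01--0*, 01--1*, 01-0-*, 01-1-*, 010--*, 011--*, 1--10, 1-01-, 11-1-*
[col 3] -1-1-, 0---1, 01---
Prime implicants: --011, --110, -0101, -1-1-, -10-1, -11-0, 0---1, 0-00-, 0-11-, 01---, 1--10, 1-01-
PI chart (minterm → PIs covering it):
  0 | 0-00-  (sole → essential)
  1 | 0---1,0-00-
  3 | --011,0---1
  5 | -0101,0---1
  6 | --110,0-11-
  7 | 0---1,0-11-
  8 | 0-00-,01---
  10 | -1-1-,01---
  11 | --011,-1-1-,-10-1,0---1,01---
  12 | -11-0,01---
  13 | 0---1,01---
  14 | --110,-1-1-,-11-0,0-11-,01---
  15 | -1-1-,0---1,0-11-,01---
  18 | 1--10,1-01-
  19 | --011,1-01-
  21 | -0101  (sole → essential)
  22 | --110,1--10
  25 | -10-1  (sole → essential)
  26 | -1-1-,1--10,1-01-
  27 | --011,-1-1-,-10-1,1-01-
  28 | -11-0  (sole → essential)
  30 | --110,-1-1-,-11-0,1--10
  31 | -1-1-  (sole → essential)
Essential prime implicants: -0101, -1-1-, -10-1, -11-0, 0-00-

YES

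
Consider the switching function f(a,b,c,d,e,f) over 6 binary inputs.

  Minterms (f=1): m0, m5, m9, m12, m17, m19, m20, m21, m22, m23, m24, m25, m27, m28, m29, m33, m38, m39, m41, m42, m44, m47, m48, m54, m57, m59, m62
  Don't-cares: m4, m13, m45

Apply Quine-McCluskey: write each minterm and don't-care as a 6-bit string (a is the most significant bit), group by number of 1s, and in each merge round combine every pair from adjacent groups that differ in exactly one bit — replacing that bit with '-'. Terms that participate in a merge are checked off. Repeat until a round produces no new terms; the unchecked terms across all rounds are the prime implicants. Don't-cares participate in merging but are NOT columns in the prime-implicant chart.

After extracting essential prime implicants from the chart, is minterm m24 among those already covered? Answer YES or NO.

[col 0] 000000*, 000100*, 000101*, 001001*, 001100*, 001101*, 010001*, 010011*, 010100*, 010101*, 010110*, 010111*, 011000*, 011001*, 011011*, 011100*, 011101*, 100001*, 100110*, 100111*, 101001*, 101010, 101100*, 101101*, 101111*, 110000, 110110*, 111001*, 111011*, 111110*
[col 1] -01001*, -01100*, -01101*, -10110, -11001*, -11011*, 0-0100*, 0-0101*, 0-1001*, 0-1100*, 0-1101*, 00-100*, 00-101*, 000-00, 00010-*, 001-01*, 00110-*, 01-001*, 01-011*, 01-100*, 01-101*, 010-01*, 010-11*, 0100-1*, 0101-0*, 0101-1*, 01010-*, 01011-*, 011-00*, 011-01*, 0110-1*, 01100-*, 01110-*, 1-0110, 1-1001*, 10-001, 10-111, 10011-, 101-01*, 1011-1, 10110-*, 11-110, 1110-1*
[col 2] --1001, -01-01, -0110-, -110-1, 0--100*, 0--101*, 0-010-*, 0-1-01, 0-110-*, 00-10-*, 01--01, 01-0-1, 01-10-*, 010--1, 0101--, 011-0-
[col 3] 0--10-
Prime implicants: --1001, -01-01, -0110-, -10110, -110-1, 0--10-, 0-1-01, 000-00, 01--01, 01-0-1, 010--1, 0101--, 011-0-, 1-0110, 10-001, 10-111, 10011-, 101010, 1011-1, 11-110, 110000
PI chart (minterm → PIs covering it):
  0 | 000-00  (sole → essential)
  5 | 0--10-  (sole → essential)
  9 | --1001,-01-01,0-1-01
  12 | -0110-,0--10-
  17 | 01--01,01-0-1,010--1
  19 | 01-0-1,010--1
  20 | 0--10-,0101--
  21 | 0--10-,01--01,010--1,0101--
  22 | -10110,0101--
  23 | 010--1,0101--
  24 | 011-0-  (sole → essential)
  25 | --1001,-110-1,0-1-01,01--01,01-0-1,011-0-
  27 | -110-1,01-0-1
  28 | 0--10-,011-0-
  29 | 0--10-,0-1-01,01--01,011-0-
  33 | 10-001  (sole → essential)
  38 | 1-0110,10011-
  39 | 10-111,10011-
  41 | --1001,-01-01,10-001
  42 | 101010  (sole → essential)
  44 | -0110-  (sole → essential)
  47 | 10-111,1011-1
  48 | 110000  (sole → essential)
  54 | -10110,1-0110,11-110
  57 | --1001,-110-1
  59 | -110-1  (sole → essential)
  62 | 11-110  (sole → essential)
Essential prime implicants: -0110-, -110-1, 0--10-, 000-00, 011-0-, 10-001, 101010, 11-110, 110000

YES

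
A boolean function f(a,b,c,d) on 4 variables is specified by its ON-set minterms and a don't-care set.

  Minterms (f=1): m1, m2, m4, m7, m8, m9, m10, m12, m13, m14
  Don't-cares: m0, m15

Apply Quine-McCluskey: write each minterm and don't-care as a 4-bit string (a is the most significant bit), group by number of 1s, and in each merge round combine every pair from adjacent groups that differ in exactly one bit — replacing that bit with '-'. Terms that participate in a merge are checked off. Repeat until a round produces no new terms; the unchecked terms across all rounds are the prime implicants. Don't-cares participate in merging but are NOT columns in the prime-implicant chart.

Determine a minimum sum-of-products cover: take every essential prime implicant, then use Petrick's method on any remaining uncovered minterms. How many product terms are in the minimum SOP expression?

5

[col 0] 0000*, 0001*, 0010*, 0100*, 0111*, 1000*, 1001*, 1010*, 1100*, 1101*, 1110*, 1111*
[col 1] -000*, -001*, -010*, -100*, -111, 0-00*, 00-0*, 000-*, 1-00*, 1-01*, 1-10*, 10-0*, 100-*, 11-0*, 11-1*, 110-*, 111-*
[col 2] --00, -0-0, -00-, 1--0, 1-0-, 11--
Prime implicants: --00, -0-0, -00-, -111, 1--0, 1-0-, 11--
PI chart (minterm → PIs covering it):
  1 | -00-  (sole → essential)
  2 | -0-0  (sole → essential)
  4 | --00  (sole → essential)
  7 | -111  (sole → essential)
  8 | --00,-0-0,-00-,1--0,1-0-
  9 | -00-,1-0-
  10 | -0-0,1--0
  12 | --00,1--0,1-0-,11--
  13 | 1-0-,11--
  14 | 1--0,11--
Essential prime implicants: --00, -0-0, -00-, -111
Petrick residual → 11--
Minimum SOP uses 5 PIs: c'd' + b'd' + b'c' + bcd + ab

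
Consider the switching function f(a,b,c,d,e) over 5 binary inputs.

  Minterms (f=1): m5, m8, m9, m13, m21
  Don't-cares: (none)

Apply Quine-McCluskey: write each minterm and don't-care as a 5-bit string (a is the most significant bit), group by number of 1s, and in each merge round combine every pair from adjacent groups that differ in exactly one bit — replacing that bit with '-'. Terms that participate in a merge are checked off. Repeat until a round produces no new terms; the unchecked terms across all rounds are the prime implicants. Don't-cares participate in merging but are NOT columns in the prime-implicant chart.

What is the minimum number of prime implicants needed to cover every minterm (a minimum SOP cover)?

[col 0] 00101*, 01000*, 01001*, 01101*, 10101*
[col 1] -0101, 0-101, 01-01, 0100-
Prime implicants: -0101, 0-101, 01-01, 0100-
PI chart (minterm → PIs covering it):
  5 | -0101,0-101
  8 | 0100-  (sole → essential)
  9 | 01-01,0100-
  13 | 0-101,01-01
  21 | -0101  (sole → essential)
Essential prime implicants: -0101, 0100-
Petrick residual → 0-101
Minimum SOP uses 3 PIs: b'cd'e + a'cd'e + a'bc'd'

3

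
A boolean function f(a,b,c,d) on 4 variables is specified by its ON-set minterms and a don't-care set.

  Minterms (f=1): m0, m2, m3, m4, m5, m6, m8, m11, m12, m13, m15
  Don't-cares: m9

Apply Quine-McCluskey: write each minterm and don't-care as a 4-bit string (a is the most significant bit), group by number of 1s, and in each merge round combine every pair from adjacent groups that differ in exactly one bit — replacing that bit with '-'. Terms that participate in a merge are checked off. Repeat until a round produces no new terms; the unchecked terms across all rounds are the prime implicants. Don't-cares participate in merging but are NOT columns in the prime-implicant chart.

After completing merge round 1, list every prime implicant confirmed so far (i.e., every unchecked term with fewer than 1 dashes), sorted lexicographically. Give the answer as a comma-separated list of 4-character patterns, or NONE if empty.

NONE

Round 0: 0000✓ 0010✓ 0011✓ 0100✓ 0101✓ 0110✓ 1000✓ 1001✓ 1011✓ 1100✓ 1101✓ 1111✓
Round 1: -000✓ -011 -100✓ -101✓ 0-00✓ 0-10✓ 00-0✓ 001- 01-0✓ 010-✓ 1-00✓ 1-01✓ 1-11✓ 10-1✓ 100-✓ 11-1✓ 110-✓
Round 2: --00 -10- 0--0 1--1 1-0-
PIs = {--00, -011, -10-, 0--0, 001-, 1--1, 1-0-}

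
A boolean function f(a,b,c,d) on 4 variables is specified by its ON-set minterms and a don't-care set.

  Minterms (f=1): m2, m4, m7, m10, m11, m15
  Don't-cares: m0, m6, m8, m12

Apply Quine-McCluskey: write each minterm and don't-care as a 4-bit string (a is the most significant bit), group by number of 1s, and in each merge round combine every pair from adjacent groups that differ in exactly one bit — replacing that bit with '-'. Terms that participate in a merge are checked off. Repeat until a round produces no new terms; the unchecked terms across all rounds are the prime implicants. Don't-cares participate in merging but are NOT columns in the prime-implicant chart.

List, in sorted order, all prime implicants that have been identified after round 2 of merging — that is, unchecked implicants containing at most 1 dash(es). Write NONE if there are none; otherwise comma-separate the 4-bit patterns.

-111, 011-, 1-11, 101-

size-2^0 implicants → 0000(✓)  0010(✓)  0100(✓)  0110(✓)  0111(✓)  1000(✓)  1010(✓)  1011(✓)  1100(✓)  1111(✓)
size-2^1 implicants → -000(✓)  -010(✓)  -100(✓)  -111  0-00(✓)  0-10(✓)  00-0(✓)  01-0(✓)  011-  1-00(✓)  1-11  10-0(✓)  101-
size-2^2 implicants → --00  -0-0  0--0
Unchecked terms (primes): --00, -0-0, -111, 0--0, 011-, 1-11, 101-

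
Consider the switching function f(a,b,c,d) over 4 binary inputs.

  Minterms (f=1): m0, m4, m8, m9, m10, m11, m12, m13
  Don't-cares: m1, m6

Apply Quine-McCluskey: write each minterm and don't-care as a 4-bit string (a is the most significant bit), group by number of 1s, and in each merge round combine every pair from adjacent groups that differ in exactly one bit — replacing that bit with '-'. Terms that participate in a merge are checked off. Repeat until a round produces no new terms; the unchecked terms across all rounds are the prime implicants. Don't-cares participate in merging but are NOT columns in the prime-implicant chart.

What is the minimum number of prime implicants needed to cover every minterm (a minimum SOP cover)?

[col 0] 0000*, 0001*, 0100*, 0110*, 1000*, 1001*, 1010*, 1011*, 1100*, 1101*
[col 1] -000*, -001*, -100*, 0-00*, 000-*, 01-0, 1-00*, 1-01*, 10-0*, 10-1*, 100-*, 101-*, 110-*
[col 2] --00, -00-, 1-0-, 10--
Prime implicants: --00, -00-, 01-0, 1-0-, 10--
PI chart (minterm → PIs covering it):
  0 | --00,-00-
  4 | --00,01-0
  8 | --00,-00-,1-0-,10--
  9 | -00-,1-0-,10--
  10 | 10--  (sole → essential)
  11 | 10--  (sole → essential)
  12 | --00,1-0-
  13 | 1-0-  (sole → essential)
Essential prime implicants: 1-0-, 10--
Petrick residual → --00
Minimum SOP uses 3 PIs: c'd' + ac' + ab'

3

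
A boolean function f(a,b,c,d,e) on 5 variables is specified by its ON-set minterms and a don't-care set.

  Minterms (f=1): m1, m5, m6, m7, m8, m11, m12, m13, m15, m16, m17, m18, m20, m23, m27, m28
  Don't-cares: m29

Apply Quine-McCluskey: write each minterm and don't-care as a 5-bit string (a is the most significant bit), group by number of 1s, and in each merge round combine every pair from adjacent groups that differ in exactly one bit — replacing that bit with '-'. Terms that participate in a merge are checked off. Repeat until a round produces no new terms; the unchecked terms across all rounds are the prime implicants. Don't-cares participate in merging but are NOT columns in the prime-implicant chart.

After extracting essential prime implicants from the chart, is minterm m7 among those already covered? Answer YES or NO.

YES

[col 0] 00001*, 00101*, 00110*, 00111*, 01000*, 01011*, 01100*, 01101*, 01111*, 10000*, 10001*, 10010*, 10100*, 10111*, 11011*, 11100*, 11101*
[col 1] -0001, -0111, -1011, -1100*, -1101*, 0-101*, 0-111*, 00-01, 001-1*, 0011-, 01-00, 01-11, 011-1*, 0110-*, 1-100, 10-00, 100-0, 1000-, 1110-*
[col 2] -110-, 0-1-1
Prime implicants: -0001, -0111, -1011, -110-, 0-1-1, 00-01, 0011-, 01-00, 01-11, 1-100, 10-00, 100-0, 1000-
PI chart (minterm → PIs covering it):
  1 | -0001,00-01
  5 | 0-1-1,00-01
  6 | 0011-  (sole → essential)
  7 | -0111,0-1-1,0011-
  8 | 01-00  (sole → essential)
  11 | -1011,01-11
  12 | -110-,01-00
  13 | -110-,0-1-1
  15 | 0-1-1,01-11
  16 | 10-00,100-0,1000-
  17 | -0001,1000-
  18 | 100-0  (sole → essential)
  20 | 1-100,10-00
  23 | -0111  (sole → essential)
  27 | -1011  (sole → essential)
  28 | -110-,1-100
Essential prime implicants: -0111, -1011, 0011-, 01-00, 100-0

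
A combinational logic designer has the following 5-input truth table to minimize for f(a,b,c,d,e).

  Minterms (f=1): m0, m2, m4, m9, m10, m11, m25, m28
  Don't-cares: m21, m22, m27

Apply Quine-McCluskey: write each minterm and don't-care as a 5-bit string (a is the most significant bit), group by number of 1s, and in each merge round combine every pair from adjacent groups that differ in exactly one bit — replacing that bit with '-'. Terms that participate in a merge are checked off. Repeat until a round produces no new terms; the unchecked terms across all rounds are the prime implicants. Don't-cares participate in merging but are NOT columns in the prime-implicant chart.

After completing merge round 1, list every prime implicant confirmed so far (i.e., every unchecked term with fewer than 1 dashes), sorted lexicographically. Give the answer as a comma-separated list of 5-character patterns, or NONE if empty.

10101, 10110, 11100

Round 0: 00000✓ 00010✓ 00100✓ 01001✓ 01010✓ 01011✓ 10101 10110 11001✓ 11011✓ 11100
Round 1: -1001✓ -1011✓ 0-010 00-00 000-0 010-1✓ 0101- 110-1✓
Round 2: -10-1
PIs = {-10-1, 0-010, 00-00, 000-0, 0101-, 10101, 10110, 11100}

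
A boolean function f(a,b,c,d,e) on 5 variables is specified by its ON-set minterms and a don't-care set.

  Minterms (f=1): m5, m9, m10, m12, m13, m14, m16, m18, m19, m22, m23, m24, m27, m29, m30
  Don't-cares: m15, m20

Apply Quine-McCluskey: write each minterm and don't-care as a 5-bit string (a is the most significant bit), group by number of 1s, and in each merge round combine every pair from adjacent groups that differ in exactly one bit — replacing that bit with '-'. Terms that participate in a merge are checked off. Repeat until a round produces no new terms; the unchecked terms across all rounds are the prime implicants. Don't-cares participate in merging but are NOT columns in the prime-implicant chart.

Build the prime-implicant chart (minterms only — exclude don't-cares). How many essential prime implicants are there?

Round 0: 00101✓ 01001✓ 01010✓ 01100✓ 01101✓ 01110✓ 01111✓ 10000✓ 10010✓ 10011✓ 10100✓ 10110✓ 10111✓ 11000✓ 11011✓ 11101✓ 11110✓
Round 1: -1101 -1110 0-101 01-01 01-10 011-0✓ 011-1✓ 0110-✓ 0111-✓ 1-000 1-011 1-110 10-00✓ 10-10✓ 10-11✓ 100-0✓ 1001-✓ 101-0✓ 1011-✓
Round 2: 011-- 10--0 10-1-
PIs = {-1101, -1110, 0-101, 01-01, 01-10, 011--, 1-000, 1-011, 1-110, 10--0, 10-1-}
Coverage chart:
  m5: 0-101 ←essential
  m9: 01-01 ←essential
  m10: 01-10 ←essential
  m12: 011-- ←essential
  m13: -1101,0-101,01-01,011--
  m14: -1110,01-10,011--
  m16: 1-000,10--0
  m18: 10--0,10-1-
  m19: 1-011,10-1-
  m22: 1-110,10--0,10-1-
  m23: 10-1- ←essential
  m24: 1-000 ←essential
  m27: 1-011 ←essential
  m29: -1101 ←essential
  m30: -1110,1-110
Essential: -1101, 0-101, 01-01, 01-10, 011--, 1-000, 1-011, 10-1-

8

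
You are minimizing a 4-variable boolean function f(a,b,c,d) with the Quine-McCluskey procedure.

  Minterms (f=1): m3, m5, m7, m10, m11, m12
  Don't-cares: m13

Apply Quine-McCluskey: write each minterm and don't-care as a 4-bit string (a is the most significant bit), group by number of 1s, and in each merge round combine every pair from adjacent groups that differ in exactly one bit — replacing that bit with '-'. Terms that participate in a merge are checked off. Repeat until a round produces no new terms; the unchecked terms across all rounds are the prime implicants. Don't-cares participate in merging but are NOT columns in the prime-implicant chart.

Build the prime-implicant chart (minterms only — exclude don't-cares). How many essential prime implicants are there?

2

[col 0] 0011*, 0101*, 0111*, 1010*, 1011*, 1100*, 1101*
[col 1] -011, -101, 0-11, 01-1, 101-, 110-
Prime implicants: -011, -101, 0-11, 01-1, 101-, 110-
PI chart (minterm → PIs covering it):
  3 | -011,0-11
  5 | -101,01-1
  7 | 0-11,01-1
  10 | 101-  (sole → essential)
  11 | -011,101-
  12 | 110-  (sole → essential)
Essential prime implicants: 101-, 110-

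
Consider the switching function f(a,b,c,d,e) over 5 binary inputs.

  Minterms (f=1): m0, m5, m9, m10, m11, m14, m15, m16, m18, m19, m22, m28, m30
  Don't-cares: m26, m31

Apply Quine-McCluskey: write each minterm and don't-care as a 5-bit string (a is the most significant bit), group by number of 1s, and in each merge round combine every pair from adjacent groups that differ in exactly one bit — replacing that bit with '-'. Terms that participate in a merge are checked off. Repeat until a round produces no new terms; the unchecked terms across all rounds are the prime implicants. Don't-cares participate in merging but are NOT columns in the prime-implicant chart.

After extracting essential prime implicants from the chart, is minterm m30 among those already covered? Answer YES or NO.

YES

Round 0: 00000✓ 00101 01001✓ 01010✓ 01011✓ 01110✓ 01111✓ 10000✓ 10010✓ 10011✓ 10110✓ 11010✓ 11100✓ 11110✓ 11111✓
Round 1: -0000 -1010✓ -1110✓ -1111✓ 01-10✓ 01-11✓ 010-1 0101-✓ 0111-✓ 1-010✓ 1-110✓ 10-10✓ 100-0 1001- 11-10✓ 111-0 1111-✓
Round 2: -1-10 -111- 01-1- 1--10
PIs = {-0000, -1-10, -111-, 00101, 01-1-, 010-1, 1--10, 100-0, 1001-, 111-0}
Coverage chart:
  m0: -0000 ←essential
  m5: 00101 ←essential
  m9: 010-1 ←essential
  m10: -1-10,01-1-
  m11: 01-1-,010-1
  m14: -1-10,-111-,01-1-
  m15: -111-,01-1-
  m16: -0000,100-0
  m18: 1--10,100-0,1001-
  m19: 1001- ←essential
  m22: 1--10 ←essential
  m28: 111-0 ←essential
  m30: -1-10,-111-,1--10,111-0
Essential: -0000, 00101, 010-1, 1--10, 1001-, 111-0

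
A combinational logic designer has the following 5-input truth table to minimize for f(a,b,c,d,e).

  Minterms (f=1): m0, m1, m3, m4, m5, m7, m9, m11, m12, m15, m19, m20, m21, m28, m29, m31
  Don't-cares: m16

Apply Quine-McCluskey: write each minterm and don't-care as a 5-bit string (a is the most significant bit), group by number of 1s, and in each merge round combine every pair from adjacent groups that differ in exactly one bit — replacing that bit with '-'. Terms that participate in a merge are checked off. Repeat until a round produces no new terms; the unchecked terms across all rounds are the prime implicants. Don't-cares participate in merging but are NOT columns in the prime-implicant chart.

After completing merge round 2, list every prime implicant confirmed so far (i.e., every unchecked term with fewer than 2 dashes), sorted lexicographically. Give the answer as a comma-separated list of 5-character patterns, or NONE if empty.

size-2^0 implicants → 00000(✓)  00001(✓)  00011(✓)  00100(✓)  00101(✓)  00111(✓)  01001(✓)  01011(✓)  01100(✓)  01111(✓)  10000(✓)  10011(✓)  10100(✓)  10101(✓)  11100(✓)  11101(✓)  11111(✓)
size-2^1 implicants → -0000(✓)  -0011  -0100(✓)  -0101(✓)  -1100(✓)  -1111  0-001(✓)  0-011(✓)  0-100(✓)  0-111(✓)  00-00(✓)  00-01(✓)  00-11(✓)  000-1(✓)  0000-(✓)  001-1(✓)  0010-(✓)  01-11(✓)  010-1(✓)  1-100(✓)  1-101(✓)  10-00(✓)  1010-(✓)  111-1  1110-(✓)
size-2^2 implicants → --100  -0-00  -010-  0--11  0-0-1  00--1  00-0-  1-10-
Unchecked terms (primes): --100, -0-00, -0011, -010-, -1111, 0--11, 0-0-1, 00--1, 00-0-, 1-10-, 111-1

-0011, -1111, 111-1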